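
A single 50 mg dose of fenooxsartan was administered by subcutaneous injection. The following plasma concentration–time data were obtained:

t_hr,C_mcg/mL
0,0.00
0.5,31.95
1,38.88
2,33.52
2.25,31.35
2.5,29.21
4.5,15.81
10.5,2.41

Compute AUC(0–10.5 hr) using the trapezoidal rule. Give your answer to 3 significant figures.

AUC = 177 mcg/mL·hr

Trapezoidal AUC_0→10.5:
  [0→0.5]: (0.00+31.95)/2 × 0.5 = 7.9875
  [0.5→1]: (31.95+38.88)/2 × 0.5 = 17.7075
  [1→2]: (38.88+33.52)/2 × 1 = 36.2
  [2→2.25]: (33.52+31.35)/2 × 0.25 = 8.10875
  [2.25→2.5]: (31.35+29.21)/2 × 0.25 = 7.57
  [2.5→4.5]: (29.21+15.81)/2 × 2 = 45.02
  [4.5→10.5]: (15.81+2.41)/2 × 6 = 54.66
  Sum = 177.25375 mcg/mL·hr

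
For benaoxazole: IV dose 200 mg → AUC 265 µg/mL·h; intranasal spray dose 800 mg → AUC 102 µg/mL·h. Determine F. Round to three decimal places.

F = (AUC_ev / D_ev) / (AUC_iv / D_iv)
  = (102/800) / (265/200)
  = 0.1275 / 1.325 = 0.0962

F = 0.096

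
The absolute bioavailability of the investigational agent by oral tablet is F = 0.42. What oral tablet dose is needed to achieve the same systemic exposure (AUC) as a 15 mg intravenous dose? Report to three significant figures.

D_oral = 35.7 mg

For equal systemic exposure: F × D_ev = D_iv
D_ev = D_iv / F = 15 / 0.42 = 35.7143 mg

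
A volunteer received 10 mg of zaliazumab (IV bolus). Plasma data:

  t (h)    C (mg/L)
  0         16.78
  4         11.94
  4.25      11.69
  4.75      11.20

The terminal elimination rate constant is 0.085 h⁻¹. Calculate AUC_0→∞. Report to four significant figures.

Trapezoidal AUC_0→4.75:
  [0→4]: (16.78+11.94)/2 × 4 = 57.44
  [4→4.25]: (11.94+11.69)/2 × 0.25 = 2.95375
  [4.25→4.75]: (11.69+11.20)/2 × 0.5 = 5.7225
  Sum = 66.11625 mg/L·h
Extrapolated tail: C_last / k_e = 11.20 / 0.085 = 131.765
AUC_0→∞ = 66.11625 + 131.765 = 197.88125 mg/L·h

AUC = 197.9 mg/L·h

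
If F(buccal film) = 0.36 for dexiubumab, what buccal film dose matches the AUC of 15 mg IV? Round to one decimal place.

For equal systemic exposure: F × D_ev = D_iv
D_ev = D_iv / F = 15 / 0.36 = 41.6667 mg

D_buccal = 41.7 mg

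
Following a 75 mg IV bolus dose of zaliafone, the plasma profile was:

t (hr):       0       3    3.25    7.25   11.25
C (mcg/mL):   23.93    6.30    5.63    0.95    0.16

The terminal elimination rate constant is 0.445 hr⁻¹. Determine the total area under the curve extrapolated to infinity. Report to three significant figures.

AUC = 62.6 mcg/mL·hr

Trapezoidal AUC_0→11.25:
  [0→3]: (23.93+6.30)/2 × 3 = 45.345
  [3→3.25]: (6.30+5.63)/2 × 0.25 = 1.49125
  [3.25→7.25]: (5.63+0.95)/2 × 4 = 13.16
  [7.25→11.25]: (0.95+0.16)/2 × 4 = 2.22
  Sum = 62.21625 mcg/mL·hr
Extrapolated tail: C_last / k_e = 0.16 / 0.445 = 0.360
AUC_0→∞ = 62.21625 + 0.360 = 62.57625 mcg/mL·hr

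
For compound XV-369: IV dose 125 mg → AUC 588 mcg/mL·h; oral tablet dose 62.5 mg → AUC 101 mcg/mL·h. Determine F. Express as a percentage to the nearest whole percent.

F = (AUC_ev / D_ev) / (AUC_iv / D_iv)
  = (101/62.5) / (588/125)
  = 1.616 / 4.704 = 0.3435
  = 34.35%

F = 34%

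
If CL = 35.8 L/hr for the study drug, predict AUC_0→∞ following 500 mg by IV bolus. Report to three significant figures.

AUC_0→∞ = Dose_iv / CL
        = 500 / 35.8 = 13.9665 mg/L·hr

AUC = 14.0 mg/L·hr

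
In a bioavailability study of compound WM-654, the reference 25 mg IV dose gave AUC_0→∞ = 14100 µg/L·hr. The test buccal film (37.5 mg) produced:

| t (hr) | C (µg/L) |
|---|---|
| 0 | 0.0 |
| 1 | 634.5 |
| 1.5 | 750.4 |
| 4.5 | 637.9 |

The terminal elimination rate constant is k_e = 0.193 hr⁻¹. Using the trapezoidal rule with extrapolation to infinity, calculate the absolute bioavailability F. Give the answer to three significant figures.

F = 0.286

Trapezoidal AUC_0→4.5 (buccal film):
  [0→1]: (0.0+634.5)/2 × 1 = 317.25
  [1→1.5]: (634.5+750.4)/2 × 0.5 = 346.225
  [1.5→4.5]: (750.4+637.9)/2 × 3 = 2082.45
  Sum = 2745.925 µg/L·hr
Tail: C_last/k_e = 637.9/0.193 = 3305.181
AUC_0→∞ (buccal film) = 2745.925 + 3305.181 = 6051.106 µg/L·hr
F = (AUC_ev/D_ev)/(AUC_iv/D_iv) = (6051.106/37.5)/(14100/25) = 161.363/564 = 0.2861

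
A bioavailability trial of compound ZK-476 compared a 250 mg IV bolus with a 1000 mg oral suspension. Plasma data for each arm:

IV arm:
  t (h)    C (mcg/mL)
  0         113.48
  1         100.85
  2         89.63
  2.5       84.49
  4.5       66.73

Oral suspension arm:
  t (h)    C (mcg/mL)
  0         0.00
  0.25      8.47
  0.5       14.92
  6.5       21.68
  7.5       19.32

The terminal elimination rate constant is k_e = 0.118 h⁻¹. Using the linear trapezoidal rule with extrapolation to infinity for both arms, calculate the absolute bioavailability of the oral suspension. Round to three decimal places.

Trapezoidal AUC_0→4.5 (IV):
  [0→1]: (113.48+100.85)/2 × 1 = 107.165
  [1→2]: (100.85+89.63)/2 × 1 = 95.24
  [2→2.5]: (89.63+84.49)/2 × 0.5 = 43.53
  [2.5→4.5]: (84.49+66.73)/2 × 2 = 151.22
  Sum = 397.155 mcg/mL·h
IV tail: 66.73/0.118 = 565.508; AUC_iv,0→∞ = 397.155 + 565.508 = 962.663 mcg/mL·h
Trapezoidal AUC_0→7.5 (oral suspension):
  [0→0.25]: (0.00+8.47)/2 × 0.25 = 1.05875
  [0.25→0.5]: (8.47+14.92)/2 × 0.25 = 2.92375
  [0.5→6.5]: (14.92+21.68)/2 × 6 = 109.8
  [6.5→7.5]: (21.68+19.32)/2 × 1 = 20.5
  Sum = 134.2825 mcg/mL·h
oral suspension tail: 19.32/0.118 = 163.729; AUC_ev,0→∞ = 134.2825 + 163.729 = 298.0115 mcg/mL·h
F = (AUC_ev/D_ev)/(AUC_iv/D_iv) = (298.0115/1000)/(962.663/250) = 0.2980115/3.850652 = 0.0774

F = 0.077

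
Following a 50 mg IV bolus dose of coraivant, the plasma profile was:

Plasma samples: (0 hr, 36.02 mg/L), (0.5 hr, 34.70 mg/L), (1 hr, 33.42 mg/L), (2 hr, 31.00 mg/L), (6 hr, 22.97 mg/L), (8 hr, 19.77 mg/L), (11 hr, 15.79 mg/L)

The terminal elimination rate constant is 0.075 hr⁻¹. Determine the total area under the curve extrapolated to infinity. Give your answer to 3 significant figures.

Trapezoidal AUC_0→11:
  [0→0.5]: (36.02+34.70)/2 × 0.5 = 17.68
  [0.5→1]: (34.70+33.42)/2 × 0.5 = 17.03
  [1→2]: (33.42+31.00)/2 × 1 = 32.21
  [2→6]: (31.00+22.97)/2 × 4 = 107.94
  [6→8]: (22.97+19.77)/2 × 2 = 42.74
  [8→11]: (19.77+15.79)/2 × 3 = 53.34
  Sum = 270.94 mg/L·hr
Extrapolated tail: C_last / k_e = 15.79 / 0.075 = 210.533
AUC_0→∞ = 270.94 + 210.533 = 481.473 mg/L·hr

AUC = 481 mg/L·hr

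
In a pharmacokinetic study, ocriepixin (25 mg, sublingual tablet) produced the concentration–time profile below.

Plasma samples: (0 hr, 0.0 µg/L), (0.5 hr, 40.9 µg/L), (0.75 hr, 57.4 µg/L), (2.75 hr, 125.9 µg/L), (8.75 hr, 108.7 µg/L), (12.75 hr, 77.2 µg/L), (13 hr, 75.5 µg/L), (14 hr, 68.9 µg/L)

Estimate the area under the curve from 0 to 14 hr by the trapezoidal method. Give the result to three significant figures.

Trapezoidal AUC_0→14:
  [0→0.5]: (0.0+40.9)/2 × 0.5 = 10.225
  [0.5→0.75]: (40.9+57.4)/2 × 0.25 = 12.2875
  [0.75→2.75]: (57.4+125.9)/2 × 2 = 183.3
  [2.75→8.75]: (125.9+108.7)/2 × 6 = 703.8
  [8.75→12.75]: (108.7+77.2)/2 × 4 = 371.8
  [12.75→13]: (77.2+75.5)/2 × 0.25 = 19.0875
  [13→14]: (75.5+68.9)/2 × 1 = 72.2
  Sum = 1372.7 µg/L·hr

AUC = 1370 µg/L·hr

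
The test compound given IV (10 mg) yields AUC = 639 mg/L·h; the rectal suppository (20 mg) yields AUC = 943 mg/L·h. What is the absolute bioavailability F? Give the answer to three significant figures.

F = (AUC_ev / D_ev) / (AUC_iv / D_iv)
  = (943/20) / (639/10)
  = 47.15 / 63.9 = 0.7379

F = 0.738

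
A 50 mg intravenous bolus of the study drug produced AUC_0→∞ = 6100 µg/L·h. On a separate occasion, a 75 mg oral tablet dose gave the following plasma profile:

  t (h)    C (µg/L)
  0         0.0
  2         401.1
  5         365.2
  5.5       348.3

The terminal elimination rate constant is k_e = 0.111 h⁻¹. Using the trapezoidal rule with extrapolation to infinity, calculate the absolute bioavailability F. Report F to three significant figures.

Trapezoidal AUC_0→5.5 (oral tablet):
  [0→2]: (0.0+401.1)/2 × 2 = 401.1
  [2→5]: (401.1+365.2)/2 × 3 = 1149.45
  [5→5.5]: (365.2+348.3)/2 × 0.5 = 178.375
  Sum = 1728.925 µg/L·h
Tail: C_last/k_e = 348.3/0.111 = 3137.838
AUC_0→∞ (oral tablet) = 1728.925 + 3137.838 = 4866.763 µg/L·h
F = (AUC_ev/D_ev)/(AUC_iv/D_iv) = (4866.763/75)/(6100/50) = 64.8902/122 = 0.5319

F = 0.532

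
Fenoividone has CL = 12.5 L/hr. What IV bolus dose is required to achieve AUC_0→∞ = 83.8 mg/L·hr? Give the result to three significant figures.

Dose = 1050 mg

Dose_iv = CL × AUC_0→∞
     = 12.5 × 83.8 = 1047.5 mg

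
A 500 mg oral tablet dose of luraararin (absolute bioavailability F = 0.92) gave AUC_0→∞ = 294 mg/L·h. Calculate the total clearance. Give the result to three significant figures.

CL = F × Dose / AUC_0→∞
   = 0.92 × 500 / 294 = 1.56463 L/h

CL = 1.56 L/h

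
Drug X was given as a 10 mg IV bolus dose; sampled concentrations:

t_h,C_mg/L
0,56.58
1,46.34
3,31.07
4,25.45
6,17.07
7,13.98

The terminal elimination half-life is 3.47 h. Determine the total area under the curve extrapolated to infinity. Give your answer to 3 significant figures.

Trapezoidal AUC_0→7:
  [0→1]: (56.58+46.34)/2 × 1 = 51.46
  [1→3]: (46.34+31.07)/2 × 2 = 77.41
  [3→4]: (31.07+25.45)/2 × 1 = 28.26
  [4→6]: (25.45+17.07)/2 × 2 = 42.52
  [6→7]: (17.07+13.98)/2 × 1 = 15.525
  Sum = 215.175 mg/L·h
k_e = ln2 / t½ = 0.693147 / 3.47 = 0.1998 h^-1
Extrapolated tail: C_last / k_e = 13.98 / 0.1998 = 69.970
AUC_0→∞ = 215.175 + 69.970 = 285.145 mg/L·h

AUC = 285 mg/L·h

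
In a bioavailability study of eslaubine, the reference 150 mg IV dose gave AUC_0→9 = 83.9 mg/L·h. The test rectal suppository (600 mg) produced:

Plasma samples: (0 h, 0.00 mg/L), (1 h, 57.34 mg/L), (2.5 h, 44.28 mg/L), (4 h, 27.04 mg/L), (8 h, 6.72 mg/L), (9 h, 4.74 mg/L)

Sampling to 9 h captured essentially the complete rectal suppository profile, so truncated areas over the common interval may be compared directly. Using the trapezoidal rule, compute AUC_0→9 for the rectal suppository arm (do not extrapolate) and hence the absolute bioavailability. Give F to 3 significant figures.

Trapezoidal AUC_0→9 (rectal suppository):
  [0→1]: (0.00+57.34)/2 × 1 = 28.67
  [1→2.5]: (57.34+44.28)/2 × 1.5 = 76.215
  [2.5→4]: (44.28+27.04)/2 × 1.5 = 53.49
  [4→8]: (27.04+6.72)/2 × 4 = 67.52
  [8→9]: (6.72+4.74)/2 × 1 = 5.73
  Sum = 231.625 mg/L·h
F = (AUC_ev/D_ev)/(AUC_iv/D_iv) = (231.625/600)/(83.9/150) = 0.386042/0.559333 = 0.6902

F = 0.690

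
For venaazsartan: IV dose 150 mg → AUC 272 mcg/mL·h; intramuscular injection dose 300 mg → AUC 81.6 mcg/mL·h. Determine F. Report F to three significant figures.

F = 0.150

F = (AUC_ev / D_ev) / (AUC_iv / D_iv)
  = (81.6/300) / (272/150)
  = 0.272 / 1.81333 = 0.1500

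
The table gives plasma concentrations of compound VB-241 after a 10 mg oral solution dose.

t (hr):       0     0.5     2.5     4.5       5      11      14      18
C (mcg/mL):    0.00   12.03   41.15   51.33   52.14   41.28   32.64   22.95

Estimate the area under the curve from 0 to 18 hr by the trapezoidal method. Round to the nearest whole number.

Trapezoidal AUC_0→18:
  [0→0.5]: (0.00+12.03)/2 × 0.5 = 3.0075
  [0.5→2.5]: (12.03+41.15)/2 × 2 = 53.18
  [2.5→4.5]: (41.15+51.33)/2 × 2 = 92.48
  [4.5→5]: (51.33+52.14)/2 × 0.5 = 25.8675
  [5→11]: (52.14+41.28)/2 × 6 = 280.26
  [11→14]: (41.28+32.64)/2 × 3 = 110.88
  [14→18]: (32.64+22.95)/2 × 4 = 111.18
  Sum = 676.855 mcg/mL·hr

AUC = 677 mcg/mL·hr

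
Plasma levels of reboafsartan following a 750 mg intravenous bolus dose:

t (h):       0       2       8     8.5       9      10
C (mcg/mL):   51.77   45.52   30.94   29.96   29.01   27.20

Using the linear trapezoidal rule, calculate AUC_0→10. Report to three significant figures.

Trapezoidal AUC_0→10:
  [0→2]: (51.77+45.52)/2 × 2 = 97.29
  [2→8]: (45.52+30.94)/2 × 6 = 229.38
  [8→8.5]: (30.94+29.96)/2 × 0.5 = 15.225
  [8.5→9]: (29.96+29.01)/2 × 0.5 = 14.7425
  [9→10]: (29.01+27.20)/2 × 1 = 28.105
  Sum = 384.7425 mcg/mL·h

AUC = 385 mcg/mL·h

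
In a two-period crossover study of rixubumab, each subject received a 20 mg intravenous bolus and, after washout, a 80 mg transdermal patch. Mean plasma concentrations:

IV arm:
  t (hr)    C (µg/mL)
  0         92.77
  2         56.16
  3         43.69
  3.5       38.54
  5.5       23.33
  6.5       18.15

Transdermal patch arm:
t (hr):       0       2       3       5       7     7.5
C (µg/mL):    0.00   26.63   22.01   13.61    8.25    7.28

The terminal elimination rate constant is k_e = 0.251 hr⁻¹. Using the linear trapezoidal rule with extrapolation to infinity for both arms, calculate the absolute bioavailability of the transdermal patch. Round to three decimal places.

F = 0.094

Trapezoidal AUC_0→6.5 (IV):
  [0→2]: (92.77+56.16)/2 × 2 = 148.93
  [2→3]: (56.16+43.69)/2 × 1 = 49.925
  [3→3.5]: (43.69+38.54)/2 × 0.5 = 20.5575
  [3.5→5.5]: (38.54+23.33)/2 × 2 = 61.87
  [5.5→6.5]: (23.33+18.15)/2 × 1 = 20.74
  Sum = 302.0225 µg/mL·hr
IV tail: 18.15/0.251 = 72.311; AUC_iv,0→∞ = 302.0225 + 72.311 = 374.3335 µg/mL·hr
Trapezoidal AUC_0→7.5 (transdermal patch):
  [0→2]: (0.00+26.63)/2 × 2 = 26.63
  [2→3]: (26.63+22.01)/2 × 1 = 24.32
  [3→5]: (22.01+13.61)/2 × 2 = 35.62
  [5→7]: (13.61+8.25)/2 × 2 = 21.86
  [7→7.5]: (8.25+7.28)/2 × 0.5 = 3.8825
  Sum = 112.3125 µg/mL·hr
transdermal patch tail: 7.28/0.251 = 29.004; AUC_ev,0→∞ = 112.3125 + 29.004 = 141.3165 µg/mL·hr
F = (AUC_ev/D_ev)/(AUC_iv/D_iv) = (141.3165/80)/(374.3335/20) = 1.76646/18.716675 = 0.0944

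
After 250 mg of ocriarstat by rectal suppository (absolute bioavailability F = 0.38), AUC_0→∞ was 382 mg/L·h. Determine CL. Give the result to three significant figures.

CL = F × Dose / AUC_0→∞
   = 0.38 × 250 / 382 = 0.248691 L/h

CL = 0.249 L/h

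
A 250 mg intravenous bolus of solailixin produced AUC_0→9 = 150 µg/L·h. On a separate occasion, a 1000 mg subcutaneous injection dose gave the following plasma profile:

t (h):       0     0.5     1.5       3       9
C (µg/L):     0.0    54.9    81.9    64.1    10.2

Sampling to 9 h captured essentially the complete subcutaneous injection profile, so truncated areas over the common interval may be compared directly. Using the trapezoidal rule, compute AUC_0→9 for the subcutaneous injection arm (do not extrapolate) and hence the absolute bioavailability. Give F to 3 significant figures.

Trapezoidal AUC_0→9 (subcutaneous injection):
  [0→0.5]: (0.0+54.9)/2 × 0.5 = 13.725
  [0.5→1.5]: (54.9+81.9)/2 × 1 = 68.4
  [1.5→3]: (81.9+64.1)/2 × 1.5 = 109.5
  [3→9]: (64.1+10.2)/2 × 6 = 222.9
  Sum = 414.525 µg/L·h
F = (AUC_ev/D_ev)/(AUC_iv/D_iv) = (414.525/1000)/(150/250) = 0.414525/0.6 = 0.6909

F = 0.691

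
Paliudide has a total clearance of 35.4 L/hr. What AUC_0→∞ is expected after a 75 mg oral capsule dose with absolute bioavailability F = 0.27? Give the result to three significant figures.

AUC_0→∞ = F × Dose / CL
        = 0.27 × 75 / 35.4 = 0.572034 mg/L·hr

AUC = 0.572 mg/L·hr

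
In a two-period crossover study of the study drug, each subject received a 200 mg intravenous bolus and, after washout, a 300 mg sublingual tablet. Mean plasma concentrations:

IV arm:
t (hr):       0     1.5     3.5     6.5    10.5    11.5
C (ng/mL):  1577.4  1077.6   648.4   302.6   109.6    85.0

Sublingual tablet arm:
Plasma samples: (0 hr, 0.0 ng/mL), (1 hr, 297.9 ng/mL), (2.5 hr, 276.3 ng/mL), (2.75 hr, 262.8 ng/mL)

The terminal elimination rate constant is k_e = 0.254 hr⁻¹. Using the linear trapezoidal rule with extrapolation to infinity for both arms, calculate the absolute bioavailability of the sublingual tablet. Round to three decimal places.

Trapezoidal AUC_0→11.5 (IV):
  [0→1.5]: (1577.4+1077.6)/2 × 1.5 = 1991.25
  [1.5→3.5]: (1077.6+648.4)/2 × 2 = 1726.0
  [3.5→6.5]: (648.4+302.6)/2 × 3 = 1426.5
  [6.5→10.5]: (302.6+109.6)/2 × 4 = 824.4
  [10.5→11.5]: (109.6+85.0)/2 × 1 = 97.3
  Sum = 6065.45 ng/mL·hr
IV tail: 85.0/0.254 = 334.646; AUC_iv,0→∞ = 6065.45 + 334.646 = 6400.096 ng/mL·hr
Trapezoidal AUC_0→2.75 (sublingual tablet):
  [0→1]: (0.0+297.9)/2 × 1 = 148.95
  [1→2.5]: (297.9+276.3)/2 × 1.5 = 430.65
  [2.5→2.75]: (276.3+262.8)/2 × 0.25 = 67.3875
  Sum = 646.9875 ng/mL·hr
sublingual tablet tail: 262.8/0.254 = 1034.646; AUC_ev,0→∞ = 646.9875 + 1034.646 = 1681.6335 ng/mL·hr
F = (AUC_ev/D_ev)/(AUC_iv/D_iv) = (1681.6335/300)/(6400.096/200) = 5.605445/32.00048 = 0.1752

F = 0.175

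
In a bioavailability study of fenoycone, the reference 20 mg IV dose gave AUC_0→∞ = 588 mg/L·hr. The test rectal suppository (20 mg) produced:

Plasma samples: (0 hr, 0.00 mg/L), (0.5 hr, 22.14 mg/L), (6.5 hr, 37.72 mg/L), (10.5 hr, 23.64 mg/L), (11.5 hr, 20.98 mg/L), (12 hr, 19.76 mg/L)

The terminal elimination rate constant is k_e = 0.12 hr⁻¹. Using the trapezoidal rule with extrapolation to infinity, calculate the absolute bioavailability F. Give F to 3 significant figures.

Trapezoidal AUC_0→12 (rectal suppository):
  [0→0.5]: (0.00+22.14)/2 × 0.5 = 5.535
  [0.5→6.5]: (22.14+37.72)/2 × 6 = 179.58
  [6.5→10.5]: (37.72+23.64)/2 × 4 = 122.72
  [10.5→11.5]: (23.64+20.98)/2 × 1 = 22.31
  [11.5→12]: (20.98+19.76)/2 × 0.5 = 10.185
  Sum = 340.33 mg/L·hr
Tail: C_last/k_e = 19.76/0.12 = 164.667
AUC_0→∞ (rectal suppository) = 340.33 + 164.667 = 504.997 mg/L·hr
F = (AUC_ev/D_ev)/(AUC_iv/D_iv) = (504.997/20)/(588/20) = 25.24985/29.4 = 0.8588

F = 0.859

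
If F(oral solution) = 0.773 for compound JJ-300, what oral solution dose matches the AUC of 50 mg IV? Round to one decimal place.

D_oral = 64.7 mg

For equal systemic exposure: F × D_ev = D_iv
D_ev = D_iv / F = 50 / 0.773 = 64.6831 mg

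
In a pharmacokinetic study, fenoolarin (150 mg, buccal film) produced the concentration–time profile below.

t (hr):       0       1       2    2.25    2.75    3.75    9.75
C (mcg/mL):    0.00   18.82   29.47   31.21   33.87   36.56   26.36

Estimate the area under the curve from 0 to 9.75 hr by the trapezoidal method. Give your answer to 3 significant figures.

AUC = 281 mcg/mL·hr

Trapezoidal AUC_0→9.75:
  [0→1]: (0.00+18.82)/2 × 1 = 9.41
  [1→2]: (18.82+29.47)/2 × 1 = 24.145
  [2→2.25]: (29.47+31.21)/2 × 0.25 = 7.585
  [2.25→2.75]: (31.21+33.87)/2 × 0.5 = 16.27
  [2.75→3.75]: (33.87+36.56)/2 × 1 = 35.215
  [3.75→9.75]: (36.56+26.36)/2 × 6 = 188.76
  Sum = 281.385 mcg/mL·hr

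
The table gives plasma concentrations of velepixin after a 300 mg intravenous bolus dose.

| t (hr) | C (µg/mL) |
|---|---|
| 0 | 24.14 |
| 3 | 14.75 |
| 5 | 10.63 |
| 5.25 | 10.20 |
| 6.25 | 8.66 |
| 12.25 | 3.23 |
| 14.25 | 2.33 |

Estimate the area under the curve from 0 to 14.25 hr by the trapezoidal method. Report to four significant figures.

AUC = 137.0 µg/mL·hr

Trapezoidal AUC_0→14.25:
  [0→3]: (24.14+14.75)/2 × 3 = 58.335
  [3→5]: (14.75+10.63)/2 × 2 = 25.38
  [5→5.25]: (10.63+10.20)/2 × 0.25 = 2.60375
  [5.25→6.25]: (10.20+8.66)/2 × 1 = 9.43
  [6.25→12.25]: (8.66+3.23)/2 × 6 = 35.67
  [12.25→14.25]: (3.23+2.33)/2 × 2 = 5.56
  Sum = 136.97875 µg/mL·hr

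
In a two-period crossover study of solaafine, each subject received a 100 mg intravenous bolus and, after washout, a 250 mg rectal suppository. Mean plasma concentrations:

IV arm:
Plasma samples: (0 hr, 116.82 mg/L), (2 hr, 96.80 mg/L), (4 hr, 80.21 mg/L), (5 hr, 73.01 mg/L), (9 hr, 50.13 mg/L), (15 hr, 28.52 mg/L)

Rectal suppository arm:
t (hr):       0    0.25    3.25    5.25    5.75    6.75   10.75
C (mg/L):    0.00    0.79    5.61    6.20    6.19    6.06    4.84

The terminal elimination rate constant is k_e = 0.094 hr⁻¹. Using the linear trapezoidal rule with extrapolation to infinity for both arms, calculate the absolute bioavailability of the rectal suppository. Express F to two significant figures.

Trapezoidal AUC_0→15 (IV):
  [0→2]: (116.82+96.80)/2 × 2 = 213.62
  [2→4]: (96.80+80.21)/2 × 2 = 177.01
  [4→5]: (80.21+73.01)/2 × 1 = 76.61
  [5→9]: (73.01+50.13)/2 × 4 = 246.28
  [9→15]: (50.13+28.52)/2 × 6 = 235.95
  Sum = 949.47 mg/L·hr
IV tail: 28.52/0.094 = 303.404; AUC_iv,0→∞ = 949.47 + 303.404 = 1252.874 mg/L·hr
Trapezoidal AUC_0→10.75 (rectal suppository):
  [0→0.25]: (0.00+0.79)/2 × 0.25 = 0.09875
  [0.25→3.25]: (0.79+5.61)/2 × 3 = 9.6
  [3.25→5.25]: (5.61+6.20)/2 × 2 = 11.81
  [5.25→5.75]: (6.20+6.19)/2 × 0.5 = 3.0975
  [5.75→6.75]: (6.19+6.06)/2 × 1 = 6.125
  [6.75→10.75]: (6.06+4.84)/2 × 4 = 21.8
  Sum = 52.53125 mg/L·hr
rectal suppository tail: 4.84/0.094 = 51.489; AUC_ev,0→∞ = 52.53125 + 51.489 = 104.02025 mg/L·hr
F = (AUC_ev/D_ev)/(AUC_iv/D_iv) = (104.02025/250)/(1252.874/100) = 0.416081/12.52874 = 0.0332

F = 0.033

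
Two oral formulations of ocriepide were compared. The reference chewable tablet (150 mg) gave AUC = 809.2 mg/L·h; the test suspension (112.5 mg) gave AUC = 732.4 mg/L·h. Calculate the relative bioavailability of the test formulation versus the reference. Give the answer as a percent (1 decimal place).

F_rel = (AUC_test/D_test) / (AUC_ref/D_ref)
      = (732.4/112.5) / (809.2/150)
      = 6.51022 / 5.39467 = 1.2068 = 120.68%

F_rel = 120.7%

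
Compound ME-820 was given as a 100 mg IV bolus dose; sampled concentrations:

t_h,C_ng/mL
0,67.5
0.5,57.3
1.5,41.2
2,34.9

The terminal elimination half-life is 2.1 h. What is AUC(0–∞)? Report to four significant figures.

Trapezoidal AUC_0→2:
  [0→0.5]: (67.5+57.3)/2 × 0.5 = 31.2
  [0.5→1.5]: (57.3+41.2)/2 × 1 = 49.25
  [1.5→2]: (41.2+34.9)/2 × 0.5 = 19.025
  Sum = 99.475 ng/mL·h
k_e = ln2 / t½ = 0.693147 / 2.1 = 0.3301 h^-1
Extrapolated tail: C_last / k_e = 34.9 / 0.3301 = 105.726
AUC_0→∞ = 99.475 + 105.726 = 205.201 ng/mL·h

AUC = 205.2 ng/mL·h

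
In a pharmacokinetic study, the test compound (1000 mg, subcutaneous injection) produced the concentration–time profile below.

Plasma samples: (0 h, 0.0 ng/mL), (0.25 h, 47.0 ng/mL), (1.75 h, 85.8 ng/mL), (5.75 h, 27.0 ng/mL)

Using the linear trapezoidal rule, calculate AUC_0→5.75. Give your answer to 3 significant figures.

Trapezoidal AUC_0→5.75:
  [0→0.25]: (0.0+47.0)/2 × 0.25 = 5.875
  [0.25→1.75]: (47.0+85.8)/2 × 1.5 = 99.6
  [1.75→5.75]: (85.8+27.0)/2 × 4 = 225.6
  Sum = 331.075 ng/mL·h

AUC = 331 ng/mL·h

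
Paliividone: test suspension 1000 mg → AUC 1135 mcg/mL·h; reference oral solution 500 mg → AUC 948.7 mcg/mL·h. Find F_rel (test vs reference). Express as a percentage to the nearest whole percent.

F_rel = 60%

F_rel = (AUC_test/D_test) / (AUC_ref/D_ref)
      = (1135/1000) / (948.7/500)
      = 1.135 / 1.8974 = 0.5982 = 59.82%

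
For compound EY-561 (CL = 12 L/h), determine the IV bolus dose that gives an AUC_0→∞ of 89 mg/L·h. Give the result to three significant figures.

Dose_iv = CL × AUC_0→∞
     = 12 × 89 = 1068 mg

Dose = 1070 mg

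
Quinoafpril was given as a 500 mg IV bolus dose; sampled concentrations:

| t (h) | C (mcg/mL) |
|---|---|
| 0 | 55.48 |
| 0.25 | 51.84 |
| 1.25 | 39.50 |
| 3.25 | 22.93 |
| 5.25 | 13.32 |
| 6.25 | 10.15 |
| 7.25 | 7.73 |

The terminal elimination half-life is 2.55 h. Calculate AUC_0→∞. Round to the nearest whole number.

Trapezoidal AUC_0→7.25:
  [0→0.25]: (55.48+51.84)/2 × 0.25 = 13.415
  [0.25→1.25]: (51.84+39.50)/2 × 1 = 45.67
  [1.25→3.25]: (39.50+22.93)/2 × 2 = 62.43
  [3.25→5.25]: (22.93+13.32)/2 × 2 = 36.25
  [5.25→6.25]: (13.32+10.15)/2 × 1 = 11.735
  [6.25→7.25]: (10.15+7.73)/2 × 1 = 8.94
  Sum = 178.44 mcg/mL·h
k_e = ln2 / t½ = 0.693147 / 2.55 = 0.2718 h^-1
Extrapolated tail: C_last / k_e = 7.73 / 0.2718 = 28.440
AUC_0→∞ = 178.44 + 28.440 = 206.88 mcg/mL·h

AUC = 207 mcg/mL·h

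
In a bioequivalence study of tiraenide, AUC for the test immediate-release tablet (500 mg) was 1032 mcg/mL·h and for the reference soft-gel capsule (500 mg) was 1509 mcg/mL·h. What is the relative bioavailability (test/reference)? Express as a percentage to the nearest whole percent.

F_rel = 68%

F_rel = (AUC_test/D_test) / (AUC_ref/D_ref)
      = (1032/500) / (1509/500)
      = 2.064 / 3.018 = 0.6839 = 68.39%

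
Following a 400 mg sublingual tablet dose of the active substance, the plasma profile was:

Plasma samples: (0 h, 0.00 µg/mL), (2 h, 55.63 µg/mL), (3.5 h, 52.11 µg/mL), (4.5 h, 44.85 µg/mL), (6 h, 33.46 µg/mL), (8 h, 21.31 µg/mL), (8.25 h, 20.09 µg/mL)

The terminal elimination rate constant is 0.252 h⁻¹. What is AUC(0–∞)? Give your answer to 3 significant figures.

Trapezoidal AUC_0→8.25:
  [0→2]: (0.00+55.63)/2 × 2 = 55.63
  [2→3.5]: (55.63+52.11)/2 × 1.5 = 80.805
  [3.5→4.5]: (52.11+44.85)/2 × 1 = 48.48
  [4.5→6]: (44.85+33.46)/2 × 1.5 = 58.7325
  [6→8]: (33.46+21.31)/2 × 2 = 54.77
  [8→8.25]: (21.31+20.09)/2 × 0.25 = 5.175
  Sum = 303.5925 µg/mL·h
Extrapolated tail: C_last / k_e = 20.09 / 0.252 = 79.722
AUC_0→∞ = 303.5925 + 79.722 = 383.3145 µg/mL·h

AUC = 383 µg/mL·h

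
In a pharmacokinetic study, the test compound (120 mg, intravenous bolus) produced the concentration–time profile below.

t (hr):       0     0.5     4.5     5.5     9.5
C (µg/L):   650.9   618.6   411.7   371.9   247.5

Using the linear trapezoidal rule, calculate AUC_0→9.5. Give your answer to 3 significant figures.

AUC = 4010 µg/L·hr

Trapezoidal AUC_0→9.5:
  [0→0.5]: (650.9+618.6)/2 × 0.5 = 317.375
  [0.5→4.5]: (618.6+411.7)/2 × 4 = 2060.6
  [4.5→5.5]: (411.7+371.9)/2 × 1 = 391.8
  [5.5→9.5]: (371.9+247.5)/2 × 4 = 1238.8
  Sum = 4008.575 µg/L·hr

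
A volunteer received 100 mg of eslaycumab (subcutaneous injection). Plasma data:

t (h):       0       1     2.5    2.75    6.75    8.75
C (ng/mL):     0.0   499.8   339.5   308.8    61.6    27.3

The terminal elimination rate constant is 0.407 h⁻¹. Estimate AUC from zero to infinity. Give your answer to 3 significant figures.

AUC = 1860 ng/mL·h

Trapezoidal AUC_0→8.75:
  [0→1]: (0.0+499.8)/2 × 1 = 249.9
  [1→2.5]: (499.8+339.5)/2 × 1.5 = 629.475
  [2.5→2.75]: (339.5+308.8)/2 × 0.25 = 81.0375
  [2.75→6.75]: (308.8+61.6)/2 × 4 = 740.8
  [6.75→8.75]: (61.6+27.3)/2 × 2 = 88.9
  Sum = 1790.1125 ng/mL·h
Extrapolated tail: C_last / k_e = 27.3 / 0.407 = 67.076
AUC_0→∞ = 1790.1125 + 67.076 = 1857.1885 ng/mL·h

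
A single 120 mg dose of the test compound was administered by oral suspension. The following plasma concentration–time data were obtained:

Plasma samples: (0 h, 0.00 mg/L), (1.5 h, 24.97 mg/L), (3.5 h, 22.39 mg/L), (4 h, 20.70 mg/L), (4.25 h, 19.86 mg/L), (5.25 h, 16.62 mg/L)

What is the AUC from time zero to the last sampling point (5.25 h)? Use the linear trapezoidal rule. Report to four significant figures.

Trapezoidal AUC_0→5.25:
  [0→1.5]: (0.00+24.97)/2 × 1.5 = 18.7275
  [1.5→3.5]: (24.97+22.39)/2 × 2 = 47.36
  [3.5→4]: (22.39+20.70)/2 × 0.5 = 10.7725
  [4→4.25]: (20.70+19.86)/2 × 0.25 = 5.07
  [4.25→5.25]: (19.86+16.62)/2 × 1 = 18.24
  Sum = 100.17 mg/L·h

AUC = 100.2 mg/L·h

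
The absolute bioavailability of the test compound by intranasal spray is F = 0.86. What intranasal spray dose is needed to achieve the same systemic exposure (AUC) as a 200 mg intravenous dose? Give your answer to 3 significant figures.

For equal systemic exposure: F × D_ev = D_iv
D_ev = D_iv / F = 200 / 0.86 = 232.558 mg

D_intranasal = 233 mg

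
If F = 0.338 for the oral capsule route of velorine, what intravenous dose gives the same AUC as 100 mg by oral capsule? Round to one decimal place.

Systemic exposure from an extravascular dose = F × D_ev, so the equivalent IV dose is F × D_ev.
D_iv = F × D_ev = 0.338 × 100 = 33.8 mg

D_iv = 33.8 mg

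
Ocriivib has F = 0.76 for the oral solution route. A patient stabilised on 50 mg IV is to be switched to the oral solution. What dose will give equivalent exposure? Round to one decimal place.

D_oral = 65.8 mg

For equal systemic exposure: F × D_ev = D_iv
D_ev = D_iv / F = 50 / 0.76 = 65.7895 mg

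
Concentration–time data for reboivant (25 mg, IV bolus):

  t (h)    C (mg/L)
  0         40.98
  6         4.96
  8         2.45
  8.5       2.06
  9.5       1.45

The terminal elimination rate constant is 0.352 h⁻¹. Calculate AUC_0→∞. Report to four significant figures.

AUC = 152.2 mg/L·h

Trapezoidal AUC_0→9.5:
  [0→6]: (40.98+4.96)/2 × 6 = 137.82
  [6→8]: (4.96+2.45)/2 × 2 = 7.41
  [8→8.5]: (2.45+2.06)/2 × 0.5 = 1.1275
  [8.5→9.5]: (2.06+1.45)/2 × 1 = 1.755
  Sum = 148.1125 mg/L·h
Extrapolated tail: C_last / k_e = 1.45 / 0.352 = 4.119
AUC_0→∞ = 148.1125 + 4.119 = 152.2315 mg/L·h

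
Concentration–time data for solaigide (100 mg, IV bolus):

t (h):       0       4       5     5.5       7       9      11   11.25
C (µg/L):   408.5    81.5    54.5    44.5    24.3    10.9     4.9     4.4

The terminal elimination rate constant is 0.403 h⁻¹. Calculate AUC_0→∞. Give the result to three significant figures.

AUC = 1190 µg/L·h

Trapezoidal AUC_0→11.25:
  [0→4]: (408.5+81.5)/2 × 4 = 980.0
  [4→5]: (81.5+54.5)/2 × 1 = 68.0
  [5→5.5]: (54.5+44.5)/2 × 0.5 = 24.75
  [5.5→7]: (44.5+24.3)/2 × 1.5 = 51.6
  [7→9]: (24.3+10.9)/2 × 2 = 35.2
  [9→11]: (10.9+4.9)/2 × 2 = 15.8
  [11→11.25]: (4.9+4.4)/2 × 0.25 = 1.1625
  Sum = 1176.5125 µg/L·h
Extrapolated tail: C_last / k_e = 4.4 / 0.403 = 10.918
AUC_0→∞ = 1176.5125 + 10.918 = 1187.4305 µg/L·h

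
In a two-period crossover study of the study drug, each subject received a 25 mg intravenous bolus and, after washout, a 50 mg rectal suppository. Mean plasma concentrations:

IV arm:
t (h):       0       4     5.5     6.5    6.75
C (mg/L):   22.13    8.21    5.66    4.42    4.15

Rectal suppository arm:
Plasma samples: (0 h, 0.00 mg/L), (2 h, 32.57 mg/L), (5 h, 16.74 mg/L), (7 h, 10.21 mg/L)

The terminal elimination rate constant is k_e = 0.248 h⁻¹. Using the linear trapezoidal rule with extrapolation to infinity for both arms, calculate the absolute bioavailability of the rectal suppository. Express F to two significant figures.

Trapezoidal AUC_0→6.75 (IV):
  [0→4]: (22.13+8.21)/2 × 4 = 60.68
  [4→5.5]: (8.21+5.66)/2 × 1.5 = 10.4025
  [5.5→6.5]: (5.66+4.42)/2 × 1 = 5.04
  [6.5→6.75]: (4.42+4.15)/2 × 0.25 = 1.07125
  Sum = 77.19375 mg/L·h
IV tail: 4.15/0.248 = 16.734; AUC_iv,0→∞ = 77.19375 + 16.734 = 93.92775 mg/L·h
Trapezoidal AUC_0→7 (rectal suppository):
  [0→2]: (0.00+32.57)/2 × 2 = 32.57
  [2→5]: (32.57+16.74)/2 × 3 = 73.965
  [5→7]: (16.74+10.21)/2 × 2 = 26.95
  Sum = 133.485 mg/L·h
rectal suppository tail: 10.21/0.248 = 41.169; AUC_ev,0→∞ = 133.485 + 41.169 = 174.654 mg/L·h
F = (AUC_ev/D_ev)/(AUC_iv/D_iv) = (174.654/50)/(93.92775/25) = 3.49308/3.75711 = 0.9297

F = 0.93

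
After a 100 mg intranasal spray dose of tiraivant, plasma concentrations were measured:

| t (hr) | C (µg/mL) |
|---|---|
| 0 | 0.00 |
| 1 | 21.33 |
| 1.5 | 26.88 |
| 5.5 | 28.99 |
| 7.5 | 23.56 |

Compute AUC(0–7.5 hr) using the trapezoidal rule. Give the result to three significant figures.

AUC = 187 µg/mL·hr

Trapezoidal AUC_0→7.5:
  [0→1]: (0.00+21.33)/2 × 1 = 10.665
  [1→1.5]: (21.33+26.88)/2 × 0.5 = 12.0525
  [1.5→5.5]: (26.88+28.99)/2 × 4 = 111.74
  [5.5→7.5]: (28.99+23.56)/2 × 2 = 52.55
  Sum = 187.0075 µg/mL·hr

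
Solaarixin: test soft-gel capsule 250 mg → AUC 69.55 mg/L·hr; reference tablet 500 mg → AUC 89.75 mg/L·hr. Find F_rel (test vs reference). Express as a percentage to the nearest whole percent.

F_rel = (AUC_test/D_test) / (AUC_ref/D_ref)
      = (69.55/250) / (89.75/500)
      = 0.2782 / 0.1795 = 1.5499 = 154.99%

F_rel = 155%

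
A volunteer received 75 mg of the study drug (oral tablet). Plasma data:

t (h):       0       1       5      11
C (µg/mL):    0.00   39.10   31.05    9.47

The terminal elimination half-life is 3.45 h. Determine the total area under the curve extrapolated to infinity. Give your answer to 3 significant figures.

Trapezoidal AUC_0→11:
  [0→1]: (0.00+39.10)/2 × 1 = 19.55
  [1→5]: (39.10+31.05)/2 × 4 = 140.3
  [5→11]: (31.05+9.47)/2 × 6 = 121.56
  Sum = 281.41 µg/mL·h
k_e = ln2 / t½ = 0.693147 / 3.45 = 0.2009 h^-1
Extrapolated tail: C_last / k_e = 9.47 / 0.2009 = 47.138
AUC_0→∞ = 281.41 + 47.138 = 328.548 µg/mL·h

AUC = 329 µg/mL·h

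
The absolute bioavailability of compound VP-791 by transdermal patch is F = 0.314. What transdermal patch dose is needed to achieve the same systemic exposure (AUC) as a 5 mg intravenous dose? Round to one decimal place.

For equal systemic exposure: F × D_ev = D_iv
D_ev = D_iv / F = 5 / 0.314 = 15.9236 mg

D_transdermal = 15.9 mg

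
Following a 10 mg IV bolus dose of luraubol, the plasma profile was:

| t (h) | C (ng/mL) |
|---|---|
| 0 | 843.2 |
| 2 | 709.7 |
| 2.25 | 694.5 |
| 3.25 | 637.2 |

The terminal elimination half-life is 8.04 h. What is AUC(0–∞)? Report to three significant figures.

AUC = 9790 ng/mL·h

Trapezoidal AUC_0→3.25:
  [0→2]: (843.2+709.7)/2 × 2 = 1552.9
  [2→2.25]: (709.7+694.5)/2 × 0.25 = 175.525
  [2.25→3.25]: (694.5+637.2)/2 × 1 = 665.85
  Sum = 2394.275 ng/mL·h
k_e = ln2 / t½ = 0.693147 / 8.04 = 0.0862 h^-1
Extrapolated tail: C_last / k_e = 637.2 / 0.0862 = 7392.111
AUC_0→∞ = 2394.275 + 7392.111 = 9786.386 ng/mL·h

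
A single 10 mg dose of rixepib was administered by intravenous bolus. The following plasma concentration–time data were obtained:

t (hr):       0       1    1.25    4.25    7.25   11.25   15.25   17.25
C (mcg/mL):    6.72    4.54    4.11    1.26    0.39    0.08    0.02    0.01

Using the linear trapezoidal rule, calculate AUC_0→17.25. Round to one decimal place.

Trapezoidal AUC_0→17.25:
  [0→1]: (6.72+4.54)/2 × 1 = 5.63
  [1→1.25]: (4.54+4.11)/2 × 0.25 = 1.08125
  [1.25→4.25]: (4.11+1.26)/2 × 3 = 8.055
  [4.25→7.25]: (1.26+0.39)/2 × 3 = 2.475
  [7.25→11.25]: (0.39+0.08)/2 × 4 = 0.94
  [11.25→15.25]: (0.08+0.02)/2 × 4 = 0.2
  [15.25→17.25]: (0.02+0.01)/2 × 2 = 0.03
  Sum = 18.41125 mcg/mL·hr

AUC = 18.4 mcg/mL·hr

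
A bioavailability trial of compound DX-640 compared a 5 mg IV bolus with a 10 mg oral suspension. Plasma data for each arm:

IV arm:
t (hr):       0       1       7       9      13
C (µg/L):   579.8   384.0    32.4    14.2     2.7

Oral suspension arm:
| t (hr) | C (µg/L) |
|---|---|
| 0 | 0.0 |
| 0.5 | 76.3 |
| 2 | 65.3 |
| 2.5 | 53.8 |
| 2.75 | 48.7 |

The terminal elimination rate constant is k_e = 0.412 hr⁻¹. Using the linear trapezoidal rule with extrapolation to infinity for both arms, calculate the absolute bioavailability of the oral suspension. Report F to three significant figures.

F = 0.0787

Trapezoidal AUC_0→13 (IV):
  [0→1]: (579.8+384.0)/2 × 1 = 481.9
  [1→7]: (384.0+32.4)/2 × 6 = 1249.2
  [7→9]: (32.4+14.2)/2 × 2 = 46.6
  [9→13]: (14.2+2.7)/2 × 4 = 33.8
  Sum = 1811.5 µg/L·hr
IV tail: 2.7/0.412 = 6.553; AUC_iv,0→∞ = 1811.5 + 6.553 = 1818.053 µg/L·hr
Trapezoidal AUC_0→2.75 (oral suspension):
  [0→0.5]: (0.0+76.3)/2 × 0.5 = 19.075
  [0.5→2]: (76.3+65.3)/2 × 1.5 = 106.2
  [2→2.5]: (65.3+53.8)/2 × 0.5 = 29.775
  [2.5→2.75]: (53.8+48.7)/2 × 0.25 = 12.8125
  Sum = 167.8625 µg/L·hr
oral suspension tail: 48.7/0.412 = 118.204; AUC_ev,0→∞ = 167.8625 + 118.204 = 286.0665 µg/L·hr
F = (AUC_ev/D_ev)/(AUC_iv/D_iv) = (286.0665/10)/(1818.053/5) = 28.60665/363.6106 = 0.0787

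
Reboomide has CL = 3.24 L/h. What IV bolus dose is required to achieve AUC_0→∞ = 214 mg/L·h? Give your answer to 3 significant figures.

Dose_iv = CL × AUC_0→∞
     = 3.24 × 214 = 693.36 mg

Dose = 693 mg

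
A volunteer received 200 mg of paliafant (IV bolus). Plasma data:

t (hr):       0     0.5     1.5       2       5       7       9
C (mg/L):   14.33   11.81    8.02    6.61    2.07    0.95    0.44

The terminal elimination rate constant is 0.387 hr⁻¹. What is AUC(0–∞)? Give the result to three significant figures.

AUC = 38.7 mg/L·hr

Trapezoidal AUC_0→9:
  [0→0.5]: (14.33+11.81)/2 × 0.5 = 6.535
  [0.5→1.5]: (11.81+8.02)/2 × 1 = 9.915
  [1.5→2]: (8.02+6.61)/2 × 0.5 = 3.6575
  [2→5]: (6.61+2.07)/2 × 3 = 13.02
  [5→7]: (2.07+0.95)/2 × 2 = 3.02
  [7→9]: (0.95+0.44)/2 × 2 = 1.39
  Sum = 37.5375 mg/L·hr
Extrapolated tail: C_last / k_e = 0.44 / 0.387 = 1.137
AUC_0→∞ = 37.5375 + 1.137 = 38.6745 mg/L·hr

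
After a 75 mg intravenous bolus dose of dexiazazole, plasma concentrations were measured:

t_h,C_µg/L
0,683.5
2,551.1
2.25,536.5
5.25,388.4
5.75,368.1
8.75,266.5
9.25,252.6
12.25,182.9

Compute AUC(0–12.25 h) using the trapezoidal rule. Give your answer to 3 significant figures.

AUC = 4680 µg/L·h

Trapezoidal AUC_0→12.25:
  [0→2]: (683.5+551.1)/2 × 2 = 1234.6
  [2→2.25]: (551.1+536.5)/2 × 0.25 = 135.95
  [2.25→5.25]: (536.5+388.4)/2 × 3 = 1387.35
  [5.25→5.75]: (388.4+368.1)/2 × 0.5 = 189.125
  [5.75→8.75]: (368.1+266.5)/2 × 3 = 951.9
  [8.75→9.25]: (266.5+252.6)/2 × 0.5 = 129.775
  [9.25→12.25]: (252.6+182.9)/2 × 3 = 653.25
  Sum = 4681.95 µg/L·h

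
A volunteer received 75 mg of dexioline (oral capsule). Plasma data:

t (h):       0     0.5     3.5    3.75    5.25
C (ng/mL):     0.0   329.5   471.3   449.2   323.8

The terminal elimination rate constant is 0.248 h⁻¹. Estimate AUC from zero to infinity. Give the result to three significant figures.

AUC = 3280 ng/mL·h

Trapezoidal AUC_0→5.25:
  [0→0.5]: (0.0+329.5)/2 × 0.5 = 82.375
  [0.5→3.5]: (329.5+471.3)/2 × 3 = 1201.2
  [3.5→3.75]: (471.3+449.2)/2 × 0.25 = 115.0625
  [3.75→5.25]: (449.2+323.8)/2 × 1.5 = 579.75
  Sum = 1978.3875 ng/mL·h
Extrapolated tail: C_last / k_e = 323.8 / 0.248 = 1305.645
AUC_0→∞ = 1978.3875 + 1305.645 = 3284.0325 ng/mL·h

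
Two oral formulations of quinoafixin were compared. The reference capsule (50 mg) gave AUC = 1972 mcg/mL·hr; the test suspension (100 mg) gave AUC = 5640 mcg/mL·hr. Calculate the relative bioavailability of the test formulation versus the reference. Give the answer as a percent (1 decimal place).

F_rel = (AUC_test/D_test) / (AUC_ref/D_ref)
      = (5640/100) / (1972/50)
      = 56.4 / 39.44 = 1.4300 = 143.00%

F_rel = 143.0%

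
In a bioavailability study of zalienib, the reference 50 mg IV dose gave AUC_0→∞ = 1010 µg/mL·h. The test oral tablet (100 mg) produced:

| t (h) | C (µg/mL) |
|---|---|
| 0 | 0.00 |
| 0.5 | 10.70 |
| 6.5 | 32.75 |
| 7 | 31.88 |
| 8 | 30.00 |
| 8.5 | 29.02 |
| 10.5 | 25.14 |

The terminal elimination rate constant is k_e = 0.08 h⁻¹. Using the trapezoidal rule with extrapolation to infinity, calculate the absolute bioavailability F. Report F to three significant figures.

F = 0.279

Trapezoidal AUC_0→10.5 (oral tablet):
  [0→0.5]: (0.00+10.70)/2 × 0.5 = 2.675
  [0.5→6.5]: (10.70+32.75)/2 × 6 = 130.35
  [6.5→7]: (32.75+31.88)/2 × 0.5 = 16.1575
  [7→8]: (31.88+30.00)/2 × 1 = 30.94
  [8→8.5]: (30.00+29.02)/2 × 0.5 = 14.755
  [8.5→10.5]: (29.02+25.14)/2 × 2 = 54.16
  Sum = 249.0375 µg/mL·h
Tail: C_last/k_e = 25.14/0.08 = 314.250
AUC_0→∞ (oral tablet) = 249.0375 + 314.250 = 563.2875 µg/mL·h
F = (AUC_ev/D_ev)/(AUC_iv/D_iv) = (563.2875/100)/(1010/50) = 5.632875/20.2 = 0.2789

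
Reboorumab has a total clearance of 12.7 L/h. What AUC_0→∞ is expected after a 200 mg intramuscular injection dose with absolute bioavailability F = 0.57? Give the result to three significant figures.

AUC = 8.98 mg/L·h

AUC_0→∞ = F × Dose / CL
        = 0.57 × 200 / 12.7 = 8.97638 mg/L·h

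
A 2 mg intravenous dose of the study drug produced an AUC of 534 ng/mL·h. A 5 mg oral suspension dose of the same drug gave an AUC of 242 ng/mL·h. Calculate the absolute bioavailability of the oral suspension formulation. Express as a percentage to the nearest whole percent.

F = (AUC_ev / D_ev) / (AUC_iv / D_iv)
  = (242/5) / (534/2)
  = 48.4 / 267 = 0.1813
  = 18.13%

F = 18%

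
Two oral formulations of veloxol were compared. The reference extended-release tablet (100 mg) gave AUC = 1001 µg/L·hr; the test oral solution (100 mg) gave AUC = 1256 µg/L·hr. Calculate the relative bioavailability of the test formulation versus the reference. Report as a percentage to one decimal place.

F_rel = (AUC_test/D_test) / (AUC_ref/D_ref)
      = (1256/100) / (1001/100)
      = 12.56 / 10.01 = 1.2547 = 125.47%

F_rel = 125.5%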